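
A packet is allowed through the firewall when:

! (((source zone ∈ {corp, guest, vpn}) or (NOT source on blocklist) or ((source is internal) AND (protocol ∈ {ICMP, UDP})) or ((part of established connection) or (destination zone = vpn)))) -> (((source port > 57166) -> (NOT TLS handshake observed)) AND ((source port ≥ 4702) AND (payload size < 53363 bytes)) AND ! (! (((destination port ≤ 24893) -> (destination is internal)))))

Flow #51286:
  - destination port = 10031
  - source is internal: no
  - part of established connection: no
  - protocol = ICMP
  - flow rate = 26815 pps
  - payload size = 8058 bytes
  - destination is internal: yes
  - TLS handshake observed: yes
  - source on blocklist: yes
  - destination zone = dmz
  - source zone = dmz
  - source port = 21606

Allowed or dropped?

Allowed

Atomic conditions:
  source zone ∈ {corp, guest, vpn}: dmz is not in the set → false
  NOT source on blocklist: yes → false
  source is internal: no → false
  protocol ∈ {ICMP, UDP}: ICMP is in the set → true
  part of established connection: no → false
  destination zone = vpn: dmz == vpn is false
  source port > 57166: 21606 > 57166 is false
  NOT TLS handshake observed: yes → false
  source port ≥ 4702: 21606 ≥ 4702 is true
  payload size < 53363 bytes: 8058 < 53363 is true
  destination port ≤ 24893: 10031 ≤ 24893 is true
  destination is internal: yes → true
Combine:
[1.1.3] false AND true = false
[1.1.4] false OR false = false
[1.1] false OR false OR false OR false = false
[1] NOT false = true
[2.1] false → false (antecedent false ⇒ implication holds) = true
[2.2] true AND true = true
[2.3.1.1] true → true = true
[2.3.1] NOT true = false
[2.3] NOT false = true
[2] true AND true AND true = true
[root] true → true = true
Overall: true → allowed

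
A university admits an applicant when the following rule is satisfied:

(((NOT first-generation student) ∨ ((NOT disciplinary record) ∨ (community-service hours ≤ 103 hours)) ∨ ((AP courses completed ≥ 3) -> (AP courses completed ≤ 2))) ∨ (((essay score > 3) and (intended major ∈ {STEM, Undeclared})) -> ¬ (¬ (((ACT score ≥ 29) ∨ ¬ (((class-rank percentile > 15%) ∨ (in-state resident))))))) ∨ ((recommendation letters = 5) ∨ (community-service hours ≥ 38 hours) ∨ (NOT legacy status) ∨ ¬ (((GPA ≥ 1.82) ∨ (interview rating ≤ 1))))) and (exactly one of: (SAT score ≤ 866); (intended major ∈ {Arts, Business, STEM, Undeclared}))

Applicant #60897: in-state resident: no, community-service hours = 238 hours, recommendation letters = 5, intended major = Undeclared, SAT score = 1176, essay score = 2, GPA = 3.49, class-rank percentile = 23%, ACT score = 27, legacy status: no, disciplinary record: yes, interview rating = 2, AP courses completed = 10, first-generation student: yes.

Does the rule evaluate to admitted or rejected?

Admitted

Atomic conditions:
  NOT first-generation student: yes → false
  NOT disciplinary record: yes → false
  community-service hours ≤ 103 hours: 238 ≤ 103 is false
  AP courses completed ≥ 3: 10 ≥ 3 is true
  AP courses completed ≤ 2: 10 ≤ 2 is false
  essay score > 3: 2 > 3 is false
  intended major ∈ {STEM, Undeclared}: Undeclared is in the set → true
  ACT score ≥ 29: 27 ≥ 29 is false
  class-rank percentile > 15%: 23 > 15 is true
  in-state resident: no → false
  recommendation letters = 5: 5 == 5 is true
  community-service hours ≥ 38 hours: 238 ≥ 38 is true
  NOT legacy status: no → true
  GPA ≥ 1.82: 3.49 ≥ 1.82 is true
  interview rating ≤ 1: 2 ≤ 1 is false
  SAT score ≤ 866: 1176 ≤ 866 is false
  intended major ∈ {Arts, Business, STEM, Undeclared}: Undeclared is in the set → true
Combine:
[1.1.2] false OR false = false
[1.1.3] true → false = false
[1.1] false OR false OR false = false
[1.2.1] false AND true = false
[1.2.2.1.1.2.1] true OR false = true
[1.2.2.1.1.2] NOT true = false
[1.2.2.1.1] false OR false = false
[1.2.2.1] NOT false = true
[1.2.2] NOT true = false
[1.2] false → false (antecedent false ⇒ implication holds) = true
[1.3.4.1] true OR false = true
[1.3.4] NOT true = false
[1.3] true OR true OR true OR false = true
[1] false OR true OR true = true
[2] exactly-one(false, true) = true
[root] true AND true = true
Overall: true → admitted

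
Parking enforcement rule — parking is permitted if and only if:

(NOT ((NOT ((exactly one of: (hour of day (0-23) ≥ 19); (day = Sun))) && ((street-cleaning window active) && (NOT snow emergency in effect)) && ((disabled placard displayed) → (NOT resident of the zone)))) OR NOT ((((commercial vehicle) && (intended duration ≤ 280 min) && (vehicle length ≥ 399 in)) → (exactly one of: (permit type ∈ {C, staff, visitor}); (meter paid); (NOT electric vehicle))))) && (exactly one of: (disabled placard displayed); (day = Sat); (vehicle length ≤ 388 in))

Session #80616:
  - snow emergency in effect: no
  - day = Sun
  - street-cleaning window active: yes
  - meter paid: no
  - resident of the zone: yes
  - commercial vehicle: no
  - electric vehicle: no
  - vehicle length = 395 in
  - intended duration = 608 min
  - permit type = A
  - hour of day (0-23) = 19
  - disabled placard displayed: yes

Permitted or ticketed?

Atomic conditions:
  hour of day (0-23) ≥ 19: 19 ≥ 19 is true
  day = Sun: Sun == Sun is true
  street-cleaning window active: yes → true
  NOT snow emergency in effect: no → true
  disabled placard displayed: yes → true
  NOT resident of the zone: yes → false
  commercial vehicle: no → false
  intended duration ≤ 280 min: 608 ≤ 280 is false
  vehicle length ≥ 399 in: 395 ≥ 399 is false
  permit type ∈ {C, staff, visitor}: A is not in the set → false
  meter paid: no → false
  NOT electric vehicle: no → true
  day = Sat: Sun == Sat is false
  vehicle length ≤ 388 in: 395 ≤ 388 is false
Combine:
[1.1.1.1.1] exactly-one(true, true) = false
[1.1.1.1] NOT false = true
[1.1.1.2] true AND true = true
[1.1.1.3] true → false = false
[1.1.1] true AND true AND false = false
[1.1] NOT false = true
[1.2.1.1] false AND false AND false = false
[1.2.1.2] exactly-one(false, false, true) = true
[1.2.1] false → true (antecedent false ⇒ implication holds) = true
[1.2] NOT true = false
[1] true OR false = true
[2] exactly-one(true, false, false) = true
[root] true AND true = true
Overall: true → permitted

Permitted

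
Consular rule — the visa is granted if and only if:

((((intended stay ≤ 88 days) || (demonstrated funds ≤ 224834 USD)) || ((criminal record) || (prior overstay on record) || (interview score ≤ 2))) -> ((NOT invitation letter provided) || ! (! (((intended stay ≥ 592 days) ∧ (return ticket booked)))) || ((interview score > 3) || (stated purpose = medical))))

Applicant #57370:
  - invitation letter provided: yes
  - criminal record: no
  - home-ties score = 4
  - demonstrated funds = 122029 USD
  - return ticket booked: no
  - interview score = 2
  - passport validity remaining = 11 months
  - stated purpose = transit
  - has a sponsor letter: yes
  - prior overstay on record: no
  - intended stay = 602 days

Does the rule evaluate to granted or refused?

Atomic conditions:
  intended stay ≤ 88 days: 602 ≤ 88 is false
  demonstrated funds ≤ 224834 USD: 122029 ≤ 224834 is true
  criminal record: no → false
  prior overstay on record: no → false
  interview score ≤ 2: 2 ≤ 2 is true
  NOT invitation letter provided: yes → false
  intended stay ≥ 592 days: 602 ≥ 592 is true
  return ticket booked: no → false
  interview score > 3: 2 > 3 is false
  stated purpose = medical: transit == medical is false
Combine:
[1.1] false OR true = true
[1.2] false OR false OR true = true
[1] true OR true = true
[2.2.1.1] true AND false = false
[2.2.1] NOT false = true
[2.2] NOT true = false
[2.3] false OR false = false
[2] false OR false OR false = false
[root] true → false = false
Overall: false → refused

Refused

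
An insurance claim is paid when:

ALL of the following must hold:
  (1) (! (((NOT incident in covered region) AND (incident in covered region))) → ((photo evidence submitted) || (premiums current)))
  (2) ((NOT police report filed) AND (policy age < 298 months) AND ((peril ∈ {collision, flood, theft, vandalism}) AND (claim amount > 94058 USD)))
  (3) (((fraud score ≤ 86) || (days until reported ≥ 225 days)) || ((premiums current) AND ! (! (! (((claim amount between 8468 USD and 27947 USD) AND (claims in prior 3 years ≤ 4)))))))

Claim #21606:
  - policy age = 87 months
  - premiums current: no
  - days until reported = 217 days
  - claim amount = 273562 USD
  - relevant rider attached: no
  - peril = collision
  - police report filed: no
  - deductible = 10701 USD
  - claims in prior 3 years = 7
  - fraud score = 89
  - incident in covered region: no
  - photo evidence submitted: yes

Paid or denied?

Atomic conditions:
  NOT incident in covered region: no → true
  incident in covered region: no → false
  photo evidence submitted: yes → true
  premiums current: no → false
  NOT police report filed: no → true
  policy age < 298 months: 87 < 298 is true
  peril ∈ {collision, flood, theft, vandalism}: collision is in the set → true
  claim amount > 94058 USD: 273562 > 94058 is true
  fraud score ≤ 86: 89 ≤ 86 is false
  days until reported ≥ 225 days: 217 ≥ 225 is false
  claim amount between 8468 USD and 27947 USD: 273562 in [8468, 27947] is false
  claims in prior 3 years ≤ 4: 7 ≤ 4 is false
Combine:
[1.1.1] true AND false = false
[1.1] NOT false = true
[1.2] true OR false = true
[1] true → true = true
[2.3] true AND true = true
[2] true AND true AND true = true
[3.1] false OR false = false
[3.2.2.1.1.1] false AND false = false
[3.2.2.1.1] NOT false = true
[3.2.2.1] NOT true = false
[3.2.2] NOT false = true
[3.2] false AND true = false
[3] false OR false = false
[root] true AND true AND false = false
Overall: false → denied

Denied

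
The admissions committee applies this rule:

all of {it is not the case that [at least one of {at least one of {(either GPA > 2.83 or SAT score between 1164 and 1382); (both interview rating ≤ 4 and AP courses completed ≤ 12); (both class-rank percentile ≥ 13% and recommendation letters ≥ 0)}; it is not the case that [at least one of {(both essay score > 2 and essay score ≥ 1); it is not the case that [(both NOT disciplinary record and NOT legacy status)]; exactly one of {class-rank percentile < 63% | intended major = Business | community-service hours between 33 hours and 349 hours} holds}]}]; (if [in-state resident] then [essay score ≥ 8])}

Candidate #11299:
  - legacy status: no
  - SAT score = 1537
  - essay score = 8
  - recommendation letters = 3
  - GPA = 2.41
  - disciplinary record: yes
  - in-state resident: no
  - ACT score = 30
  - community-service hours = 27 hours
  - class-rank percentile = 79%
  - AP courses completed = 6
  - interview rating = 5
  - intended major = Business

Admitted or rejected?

Rejected

Atomic conditions:
  GPA > 2.83: 2.41 > 2.83 is false
  SAT score between 1164 and 1382: 1537 in [1164, 1382] is false
  interview rating ≤ 4: 5 ≤ 4 is false
  AP courses completed ≤ 12: 6 ≤ 12 is true
  class-rank percentile ≥ 13%: 79 ≥ 13 is true
  recommendation letters ≥ 0: 3 ≥ 0 is true
  essay score > 2: 8 > 2 is true
  essay score ≥ 1: 8 ≥ 1 is true
  NOT disciplinary record: yes → false
  NOT legacy status: no → true
  class-rank percentile < 63%: 79 < 63 is false
  intended major = Business: Business == Business is true
  community-service hours between 33 hours and 349 hours: 27 in [33, 349] is false
  in-state resident: no → false
  essay score ≥ 8: 8 ≥ 8 is true
Combine:
[1.1.1.1] false OR false = false
[1.1.1.2] false AND true = false
[1.1.1.3] true AND true = true
[1.1.1] false OR false OR true = true
[1.1.2.1.1] true AND true = true
[1.1.2.1.2.1] false AND true = false
[1.1.2.1.2] NOT false = true
[1.1.2.1.3] exactly-one(false, true, false) = true
[1.1.2.1] true OR true OR true = true
[1.1.2] NOT true = false
[1.1] true OR false = true
[1] NOT true = false
[2] false → true (antecedent false ⇒ implication holds) = true
[root] false AND true = false
Overall: false → rejected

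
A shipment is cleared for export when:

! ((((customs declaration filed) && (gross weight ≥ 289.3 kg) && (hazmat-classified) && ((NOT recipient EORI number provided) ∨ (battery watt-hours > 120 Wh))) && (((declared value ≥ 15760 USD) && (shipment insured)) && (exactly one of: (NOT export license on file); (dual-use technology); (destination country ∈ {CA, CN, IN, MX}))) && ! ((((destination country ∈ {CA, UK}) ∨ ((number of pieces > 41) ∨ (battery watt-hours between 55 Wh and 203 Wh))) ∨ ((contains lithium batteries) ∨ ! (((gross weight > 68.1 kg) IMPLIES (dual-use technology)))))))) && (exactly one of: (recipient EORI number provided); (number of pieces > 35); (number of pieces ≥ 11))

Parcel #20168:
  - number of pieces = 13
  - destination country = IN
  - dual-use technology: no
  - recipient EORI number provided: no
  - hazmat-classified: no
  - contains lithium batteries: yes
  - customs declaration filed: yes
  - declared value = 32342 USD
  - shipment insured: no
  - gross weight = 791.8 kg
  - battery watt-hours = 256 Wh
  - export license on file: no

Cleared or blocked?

Cleared

Atomic conditions:
  customs declaration filed: yes → true
  gross weight ≥ 289.3 kg: 791.8 ≥ 289.3 is true
  hazmat-classified: no → false
  NOT recipient EORI number provided: no → true
  battery watt-hours > 120 Wh: 256 > 120 is true
  declared value ≥ 15760 USD: 32342 ≥ 15760 is true
  shipment insured: no → false
  NOT export license on file: no → true
  dual-use technology: no → false
  destination country ∈ {CA, CN, IN, MX}: IN is in the set → true
  destination country ∈ {CA, UK}: IN is not in the set → false
  number of pieces > 41: 13 > 41 is false
  battery watt-hours between 55 Wh and 203 Wh: 256 in [55, 203] is false
  contains lithium batteries: yes → true
  gross weight > 68.1 kg: 791.8 > 68.1 is true
  recipient EORI number provided: no → false
  number of pieces > 35: 13 > 35 is false
  number of pieces ≥ 11: 13 ≥ 11 is true
Combine:
[1.1.1.4] true OR true = true
[1.1.1] true AND true AND false AND true = false
[1.1.2.1] true AND false = false
[1.1.2.2] exactly-one(true, false, true) = false
[1.1.2] false AND false = false
[1.1.3.1.1.2] false OR false = false
[1.1.3.1.1] false OR false = false
[1.1.3.1.2.2.1] true → false = false
[1.1.3.1.2.2] NOT false = true
[1.1.3.1.2] true OR true = true
[1.1.3.1] false OR true = true
[1.1.3] NOT true = false
[1.1] false AND false AND false = false
[1] NOT false = true
[2] exactly-one(false, false, true) = true
[root] true AND true = true
Overall: true → cleared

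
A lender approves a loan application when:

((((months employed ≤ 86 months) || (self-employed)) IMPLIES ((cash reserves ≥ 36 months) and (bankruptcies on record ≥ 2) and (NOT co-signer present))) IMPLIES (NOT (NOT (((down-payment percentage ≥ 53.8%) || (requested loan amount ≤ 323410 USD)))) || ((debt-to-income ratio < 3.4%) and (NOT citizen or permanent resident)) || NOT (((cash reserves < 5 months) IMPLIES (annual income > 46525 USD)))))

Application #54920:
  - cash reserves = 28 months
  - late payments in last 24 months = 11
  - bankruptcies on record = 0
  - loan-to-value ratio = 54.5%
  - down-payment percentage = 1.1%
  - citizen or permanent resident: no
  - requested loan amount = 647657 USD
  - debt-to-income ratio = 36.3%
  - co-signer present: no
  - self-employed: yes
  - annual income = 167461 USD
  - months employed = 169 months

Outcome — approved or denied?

Atomic conditions:
  months employed ≤ 86 months: 169 ≤ 86 is false
  self-employed: yes → true
  cash reserves ≥ 36 months: 28 ≥ 36 is false
  bankruptcies on record ≥ 2: 0 ≥ 2 is false
  NOT co-signer present: no → true
  down-payment percentage ≥ 53.8%: 1.1 ≥ 53.8 is false
  requested loan amount ≤ 323410 USD: 647657 ≤ 323410 is false
  debt-to-income ratio < 3.4%: 36.3 < 3.4 is false
  NOT citizen or permanent resident: no → true
  cash reserves < 5 months: 28 < 5 is false
  annual income > 46525 USD: 167461 > 46525 is true
Combine:
[1.1] false OR true = true
[1.2] false AND false AND true = false
[1] true → false = false
[2.1.1.1] false OR false = false
[2.1.1] NOT false = true
[2.1] NOT true = false
[2.2] false AND true = false
[2.3.1] false → true (antecedent false ⇒ implication holds) = true
[2.3] NOT true = false
[2] false OR false OR false = false
[root] false → false (antecedent false ⇒ implication holds) = true
Overall: true → approved

Approved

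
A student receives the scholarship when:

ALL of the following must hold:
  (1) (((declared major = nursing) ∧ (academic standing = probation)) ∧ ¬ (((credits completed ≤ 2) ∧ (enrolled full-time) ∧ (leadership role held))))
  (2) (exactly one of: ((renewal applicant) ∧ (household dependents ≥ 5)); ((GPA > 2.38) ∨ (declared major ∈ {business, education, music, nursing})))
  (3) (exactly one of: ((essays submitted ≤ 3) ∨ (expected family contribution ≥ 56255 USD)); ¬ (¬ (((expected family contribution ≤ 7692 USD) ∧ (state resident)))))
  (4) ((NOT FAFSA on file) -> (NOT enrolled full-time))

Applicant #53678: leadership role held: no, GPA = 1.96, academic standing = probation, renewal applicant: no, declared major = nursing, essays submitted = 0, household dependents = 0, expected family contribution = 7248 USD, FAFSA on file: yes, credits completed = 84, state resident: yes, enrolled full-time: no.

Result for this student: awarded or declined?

Atomic conditions:
  declared major = nursing: nursing == nursing is true
  academic standing = probation: probation == probation is true
  credits completed ≤ 2: 84 ≤ 2 is false
  enrolled full-time: no → false
  leadership role held: no → false
  renewal applicant: no → false
  household dependents ≥ 5: 0 ≥ 5 is false
  GPA > 2.38: 1.96 > 2.38 is false
  declared major ∈ {business, education, music, nursing}: nursing is in the set → true
  essays submitted ≤ 3: 0 ≤ 3 is true
  expected family contribution ≥ 56255 USD: 7248 ≥ 56255 is false
  expected family contribution ≤ 7692 USD: 7248 ≤ 7692 is true
  state resident: yes → true
  NOT FAFSA on file: yes → false
  NOT enrolled full-time: no → true
Combine:
[1.1] true AND true = true
[1.2.1] false AND false AND false = false
[1.2] NOT false = true
[1] true AND true = true
[2.1] false AND false = false
[2.2] false OR true = true
[2] exactly-one(false, true) = true
[3.1] true OR false = true
[3.2.1.1] true AND true = true
[3.2.1] NOT true = false
[3.2] NOT false = true
[3] exactly-one(true, true) = false
[4] false → true (antecedent false ⇒ implication holds) = true
[root] true AND true AND false AND true = false
Overall: false → declined

Declined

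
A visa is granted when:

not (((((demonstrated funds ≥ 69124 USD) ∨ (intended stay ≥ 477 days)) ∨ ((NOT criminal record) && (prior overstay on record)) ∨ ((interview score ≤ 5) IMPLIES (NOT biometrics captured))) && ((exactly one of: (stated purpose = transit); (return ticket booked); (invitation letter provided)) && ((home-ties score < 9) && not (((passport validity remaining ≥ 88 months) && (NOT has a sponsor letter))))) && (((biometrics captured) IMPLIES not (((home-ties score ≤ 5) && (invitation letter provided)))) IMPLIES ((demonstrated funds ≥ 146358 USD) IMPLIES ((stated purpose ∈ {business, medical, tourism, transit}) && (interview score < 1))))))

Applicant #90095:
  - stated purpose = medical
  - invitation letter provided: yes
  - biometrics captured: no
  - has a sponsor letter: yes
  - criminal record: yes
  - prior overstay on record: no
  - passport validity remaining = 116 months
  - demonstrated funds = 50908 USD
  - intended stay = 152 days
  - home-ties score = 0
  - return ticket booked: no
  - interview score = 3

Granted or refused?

Refused

Atomic conditions:
  demonstrated funds ≥ 69124 USD: 50908 ≥ 69124 is false
  intended stay ≥ 477 days: 152 ≥ 477 is false
  NOT criminal record: yes → false
  prior overstay on record: no → false
  interview score ≤ 5: 3 ≤ 5 is true
  NOT biometrics captured: no → true
  stated purpose = transit: medical == transit is false
  return ticket booked: no → false
  invitation letter provided: yes → true
  home-ties score < 9: 0 < 9 is true
  passport validity remaining ≥ 88 months: 116 ≥ 88 is true
  NOT has a sponsor letter: yes → false
  biometrics captured: no → false
  home-ties score ≤ 5: 0 ≤ 5 is true
  demonstrated funds ≥ 146358 USD: 50908 ≥ 146358 is false
  stated purpose ∈ {business, medical, tourism, transit}: medical is in the set → true
  interview score < 1: 3 < 1 is false
Combine:
[1.1.1] false OR false = false
[1.1.2] false AND false = false
[1.1.3] true → true = true
[1.1] false OR false OR true = true
[1.2.1] exactly-one(false, false, true) = true
[1.2.2.2.1] true AND false = false
[1.2.2.2] NOT false = true
[1.2.2] true AND true = true
[1.2] true AND true = true
[1.3.1.2.1] true AND true = true
[1.3.1.2] NOT true = false
[1.3.1] false → false (antecedent false ⇒ implication holds) = true
[1.3.2.2] true AND false = false
[1.3.2] false → false (antecedent false ⇒ implication holds) = true
[1.3] true → true = true
[1] true AND true AND true = true
[root] NOT true = false
Overall: false → refused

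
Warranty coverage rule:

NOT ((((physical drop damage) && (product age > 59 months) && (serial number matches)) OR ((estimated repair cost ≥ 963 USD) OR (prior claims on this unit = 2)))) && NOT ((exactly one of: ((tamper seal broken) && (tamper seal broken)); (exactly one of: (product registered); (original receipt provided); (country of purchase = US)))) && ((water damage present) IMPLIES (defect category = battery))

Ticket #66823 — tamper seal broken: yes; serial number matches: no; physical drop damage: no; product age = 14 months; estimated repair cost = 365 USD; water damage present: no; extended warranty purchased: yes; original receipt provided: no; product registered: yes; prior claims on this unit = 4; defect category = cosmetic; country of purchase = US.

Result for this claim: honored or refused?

Atomic conditions:
  physical drop damage: no → false
  product age > 59 months: 14 > 59 is false
  serial number matches: no → false
  estimated repair cost ≥ 963 USD: 365 ≥ 963 is false
  prior claims on this unit = 2: 4 == 2 is false
  tamper seal broken: yes → true
  product registered: yes → true
  original receipt provided: no → false
  country of purchase = US: US == US is true
  water damage present: no → false
  defect category = battery: cosmetic == battery is false
Combine:
[1.1.1] false AND false AND false = false
[1.1.2] false OR false = false
[1.1] false OR false = false
[1] NOT false = true
[2.1.1] true AND true = true
[2.1.2] exactly-one(true, false, true) = false
[2.1] exactly-one(true, false) = true
[2] NOT true = false
[3] false → false (antecedent false ⇒ implication holds) = true
[root] true AND false AND true = false
Overall: false → refused

Refused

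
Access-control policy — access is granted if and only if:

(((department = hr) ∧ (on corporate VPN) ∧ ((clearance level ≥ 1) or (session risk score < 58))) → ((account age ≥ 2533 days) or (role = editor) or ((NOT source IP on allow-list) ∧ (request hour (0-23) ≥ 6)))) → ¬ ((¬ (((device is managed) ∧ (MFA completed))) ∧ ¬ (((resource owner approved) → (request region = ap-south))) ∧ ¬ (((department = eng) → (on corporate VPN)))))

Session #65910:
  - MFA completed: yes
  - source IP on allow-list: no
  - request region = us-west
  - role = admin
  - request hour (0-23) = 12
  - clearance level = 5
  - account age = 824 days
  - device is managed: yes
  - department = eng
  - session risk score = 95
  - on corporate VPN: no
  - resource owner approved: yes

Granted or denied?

Granted

Atomic conditions:
  department = hr: eng == hr is false
  on corporate VPN: no → false
  clearance level ≥ 1: 5 ≥ 1 is true
  session risk score < 58: 95 < 58 is false
  account age ≥ 2533 days: 824 ≥ 2533 is false
  role = editor: admin == editor is false
  NOT source IP on allow-list: no → true
  request hour (0-23) ≥ 6: 12 ≥ 6 is true
  device is managed: yes → true
  MFA completed: yes → true
  resource owner approved: yes → true
  request region = ap-south: us-west == ap-south is false
  department = eng: eng == eng is true
Combine:
[1.1.3] true OR false = true
[1.1] false AND false AND true = false
[1.2.3] true AND true = true
[1.2] false OR false OR true = true
[1] false → true (antecedent false ⇒ implication holds) = true
[2.1.1.1] true AND true = true
[2.1.1] NOT true = false
[2.1.2.1] true → false = false
[2.1.2] NOT false = true
[2.1.3.1] true → false = false
[2.1.3] NOT false = true
[2.1] false AND true AND true = false
[2] NOT false = true
[root] true → true = true
Overall: true → granted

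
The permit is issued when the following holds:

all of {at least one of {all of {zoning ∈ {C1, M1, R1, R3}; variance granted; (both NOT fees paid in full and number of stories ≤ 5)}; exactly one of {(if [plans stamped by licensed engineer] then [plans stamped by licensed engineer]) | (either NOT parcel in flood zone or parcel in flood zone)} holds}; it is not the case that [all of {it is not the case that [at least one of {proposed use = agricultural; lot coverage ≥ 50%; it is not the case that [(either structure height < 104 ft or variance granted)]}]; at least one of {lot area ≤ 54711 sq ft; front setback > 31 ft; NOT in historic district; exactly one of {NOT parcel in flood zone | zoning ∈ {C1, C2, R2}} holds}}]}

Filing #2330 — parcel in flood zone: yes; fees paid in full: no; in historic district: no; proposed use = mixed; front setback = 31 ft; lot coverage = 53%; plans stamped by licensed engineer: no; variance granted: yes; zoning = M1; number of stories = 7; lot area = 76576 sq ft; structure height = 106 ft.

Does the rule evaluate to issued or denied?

Atomic conditions:
  zoning ∈ {C1, M1, R1, R3}: M1 is in the set → true
  variance granted: yes → true
  NOT fees paid in full: no → true
  number of stories ≤ 5: 7 ≤ 5 is false
  plans stamped by licensed engineer: no → false
  NOT parcel in flood zone: yes → false
  parcel in flood zone: yes → true
  proposed use = agricultural: mixed == agricultural is false
  lot coverage ≥ 50%: 53 ≥ 50 is true
  structure height < 104 ft: 106 < 104 is false
  lot area ≤ 54711 sq ft: 76576 ≤ 54711 is false
  front setback > 31 ft: 31 > 31 is false
  NOT in historic district: no → true
  zoning ∈ {C1, C2, R2}: M1 is not in the set → false
Combine:
[1.1.3] true AND false = false
[1.1] true AND true AND false = false
[1.2.1] false → false (antecedent false ⇒ implication holds) = true
[1.2.2] false OR true = true
[1.2] exactly-one(true, true) = false
[1] false OR false = false
[2.1.1.1.3.1] false OR true = true
[2.1.1.1.3] NOT true = false
[2.1.1.1] false OR true OR false = true
[2.1.1] NOT true = false
[2.1.2.4] exactly-one(false, false) = false
[2.1.2] false OR false OR true OR false = true
[2.1] false AND true = false
[2] NOT false = true
[root] false AND true = false
Overall: false → denied

Denied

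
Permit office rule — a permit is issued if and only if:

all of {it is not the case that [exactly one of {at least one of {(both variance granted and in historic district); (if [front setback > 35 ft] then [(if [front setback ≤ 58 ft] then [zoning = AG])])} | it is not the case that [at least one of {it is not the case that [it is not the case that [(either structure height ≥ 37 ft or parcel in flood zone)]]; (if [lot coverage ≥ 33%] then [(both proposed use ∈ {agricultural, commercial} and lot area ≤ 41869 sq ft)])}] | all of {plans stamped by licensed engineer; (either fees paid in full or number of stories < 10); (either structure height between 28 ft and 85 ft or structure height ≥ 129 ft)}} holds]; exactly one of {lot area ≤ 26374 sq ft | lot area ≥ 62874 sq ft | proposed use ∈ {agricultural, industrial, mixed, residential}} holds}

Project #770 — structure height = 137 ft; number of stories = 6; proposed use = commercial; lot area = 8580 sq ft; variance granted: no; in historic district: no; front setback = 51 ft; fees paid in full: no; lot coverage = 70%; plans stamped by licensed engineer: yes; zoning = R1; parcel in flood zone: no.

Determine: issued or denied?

Denied

Atomic conditions:
  variance granted: no → false
  in historic district: no → false
  front setback > 35 ft: 51 > 35 is true
  front setback ≤ 58 ft: 51 ≤ 58 is true
  zoning = AG: R1 == AG is false
  structure height ≥ 37 ft: 137 ≥ 37 is true
  parcel in flood zone: no → false
  lot coverage ≥ 33%: 70 ≥ 33 is true
  proposed use ∈ {agricultural, commercial}: commercial is in the set → true
  lot area ≤ 41869 sq ft: 8580 ≤ 41869 is true
  plans stamped by licensed engineer: yes → true
  fees paid in full: no → false
  number of stories < 10: 6 < 10 is true
  structure height between 28 ft and 85 ft: 137 in [28, 85] is false
  structure height ≥ 129 ft: 137 ≥ 129 is true
  lot area ≤ 26374 sq ft: 8580 ≤ 26374 is true
  lot area ≥ 62874 sq ft: 8580 ≥ 62874 is false
  proposed use ∈ {agricultural, industrial, mixed, residential}: commercial is not in the set → false
Combine:
[1.1.1.1] false AND false = false
[1.1.1.2.2] true → false = false
[1.1.1.2] true → false = false
[1.1.1] false OR false = false
[1.1.2.1.1.1.1] true OR false = true
[1.1.2.1.1.1] NOT true = false
[1.1.2.1.1] NOT false = true
[1.1.2.1.2.2] true AND true = true
[1.1.2.1.2] true → true = true
[1.1.2.1] true OR true = true
[1.1.2] NOT true = false
[1.1.3.2] false OR true = true
[1.1.3.3] false OR true = true
[1.1.3] true AND true AND true = true
[1.1] exactly-one(false, false, true) = true
[1] NOT true = false
[2] exactly-one(true, false, false) = true
[root] false AND true = false
Overall: false → denied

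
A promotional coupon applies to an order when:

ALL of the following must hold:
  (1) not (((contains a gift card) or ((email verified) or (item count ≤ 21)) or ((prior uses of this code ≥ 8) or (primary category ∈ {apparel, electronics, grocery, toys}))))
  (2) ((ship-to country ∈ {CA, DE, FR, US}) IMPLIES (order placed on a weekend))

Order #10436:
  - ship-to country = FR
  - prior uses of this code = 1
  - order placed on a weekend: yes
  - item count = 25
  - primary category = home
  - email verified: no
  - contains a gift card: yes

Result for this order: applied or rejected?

Rejected

Atomic conditions:
  contains a gift card: yes → true
  email verified: no → false
  item count ≤ 21: 25 ≤ 21 is false
  prior uses of this code ≥ 8: 1 ≥ 8 is false
  primary category ∈ {apparel, electronics, grocery, toys}: home is not in the set → false
  ship-to country ∈ {CA, DE, FR, US}: FR is in the set → true
  order placed on a weekend: yes → true
Combine:
[1.1.2] false OR false = false
[1.1.3] false OR false = false
[1.1] true OR false OR false = true
[1] NOT true = false
[2] true → true = true
[root] false AND true = false
Overall: false → rejected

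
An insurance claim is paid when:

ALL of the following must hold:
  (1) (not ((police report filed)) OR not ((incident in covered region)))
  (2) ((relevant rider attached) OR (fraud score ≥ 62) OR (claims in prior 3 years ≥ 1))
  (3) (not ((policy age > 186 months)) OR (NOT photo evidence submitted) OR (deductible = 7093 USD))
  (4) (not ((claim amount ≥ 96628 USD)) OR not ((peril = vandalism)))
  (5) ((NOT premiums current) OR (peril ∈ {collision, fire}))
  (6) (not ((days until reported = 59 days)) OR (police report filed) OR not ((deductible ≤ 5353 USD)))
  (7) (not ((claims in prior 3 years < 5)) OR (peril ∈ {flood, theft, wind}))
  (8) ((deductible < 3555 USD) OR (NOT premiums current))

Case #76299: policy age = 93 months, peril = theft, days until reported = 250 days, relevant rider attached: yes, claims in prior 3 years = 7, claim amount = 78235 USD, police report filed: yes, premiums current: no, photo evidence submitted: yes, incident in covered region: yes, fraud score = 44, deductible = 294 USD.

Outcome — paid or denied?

Denied

Atomic conditions:
  police report filed: yes → true
  incident in covered region: yes → true
  relevant rider attached: yes → true
  fraud score ≥ 62: 44 ≥ 62 is false
  claims in prior 3 years ≥ 1: 7 ≥ 1 is true
  policy age > 186 months: 93 > 186 is false
  NOT photo evidence submitted: yes → false
  deductible = 7093 USD: 294 == 7093 is false
  claim amount ≥ 96628 USD: 78235 ≥ 96628 is false
  peril = vandalism: theft == vandalism is false
  NOT premiums current: no → true
  peril ∈ {collision, fire}: theft is not in the set → false
  days until reported = 59 days: 250 == 59 is false
  deductible ≤ 5353 USD: 294 ≤ 5353 is true
  claims in prior 3 years < 5: 7 < 5 is false
  peril ∈ {flood, theft, wind}: theft is in the set → true
  deductible < 3555 USD: 294 < 3555 is true
Combine:
[1.1] NOT true = false
[1.2] NOT true = false
[1] false OR false = false
[2] true OR false OR true = true
[3.1] NOT false = true
[3] true OR false OR false = true
[4.1] NOT false = true
[4.2] NOT false = true
[4] true OR true = true
[5] true OR false = true
[6.1] NOT false = true
[6.3] NOT true = false
[6] true OR true OR false = true
[7.1] NOT false = true
[7] true OR true = true
[8] true OR true = true
[root] false AND true AND true AND true AND true AND true AND true AND true = false
Overall: false → denied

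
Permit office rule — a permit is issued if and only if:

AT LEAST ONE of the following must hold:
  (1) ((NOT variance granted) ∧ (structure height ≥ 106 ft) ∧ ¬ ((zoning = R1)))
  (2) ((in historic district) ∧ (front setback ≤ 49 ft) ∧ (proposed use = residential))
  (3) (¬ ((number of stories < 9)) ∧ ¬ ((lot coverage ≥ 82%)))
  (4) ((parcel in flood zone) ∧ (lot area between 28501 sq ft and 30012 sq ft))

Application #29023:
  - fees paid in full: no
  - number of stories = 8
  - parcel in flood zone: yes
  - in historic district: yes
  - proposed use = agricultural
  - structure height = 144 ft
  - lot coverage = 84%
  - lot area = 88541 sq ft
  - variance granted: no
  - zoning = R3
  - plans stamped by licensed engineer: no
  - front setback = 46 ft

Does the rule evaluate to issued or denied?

Issued

Atomic conditions:
  NOT variance granted: no → true
  structure height ≥ 106 ft: 144 ≥ 106 is true
  zoning = R1: R3 == R1 is false
  in historic district: yes → true
  front setback ≤ 49 ft: 46 ≤ 49 is true
  proposed use = residential: agricultural == residential is false
  number of stories < 9: 8 < 9 is true
  lot coverage ≥ 82%: 84 ≥ 82 is true
  parcel in flood zone: yes → true
  lot area between 28501 sq ft and 30012 sq ft: 88541 in [28501, 30012] is false
Combine:
[1.3] NOT false = true
[1] true AND true AND true = true
[2] true AND true AND false = false
[3.1] NOT true = false
[3.2] NOT true = false
[3] false AND false = false
[4] true AND false = false
[root] true OR false OR false OR false = true
Overall: true → issued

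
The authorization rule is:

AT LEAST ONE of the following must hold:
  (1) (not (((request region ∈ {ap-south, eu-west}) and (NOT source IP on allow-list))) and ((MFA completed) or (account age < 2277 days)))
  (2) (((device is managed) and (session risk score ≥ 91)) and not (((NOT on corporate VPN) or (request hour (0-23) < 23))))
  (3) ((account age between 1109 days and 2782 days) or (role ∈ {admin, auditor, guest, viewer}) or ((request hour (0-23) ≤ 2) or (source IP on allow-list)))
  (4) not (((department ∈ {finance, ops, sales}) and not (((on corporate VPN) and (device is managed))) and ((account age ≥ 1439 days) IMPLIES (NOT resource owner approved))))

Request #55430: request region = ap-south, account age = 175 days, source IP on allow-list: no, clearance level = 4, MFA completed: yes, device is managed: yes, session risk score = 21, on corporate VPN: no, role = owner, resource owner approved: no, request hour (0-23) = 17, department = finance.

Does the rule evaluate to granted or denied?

Atomic conditions:
  request region ∈ {ap-south, eu-west}: ap-south is in the set → true
  NOT source IP on allow-list: no → true
  MFA completed: yes → true
  account age < 2277 days: 175 < 2277 is true
  device is managed: yes → true
  session risk score ≥ 91: 21 ≥ 91 is false
  NOT on corporate VPN: no → true
  request hour (0-23) < 23: 17 < 23 is true
  account age between 1109 days and 2782 days: 175 in [1109, 2782] is false
  role ∈ {admin, auditor, guest, viewer}: owner is not in the set → false
  request hour (0-23) ≤ 2: 17 ≤ 2 is false
  source IP on allow-list: no → false
  department ∈ {finance, ops, sales}: finance is in the set → true
  on corporate VPN: no → false
  account age ≥ 1439 days: 175 ≥ 1439 is false
  NOT resource owner approved: no → true
Combine:
[1.1.1] true AND true = true
[1.1] NOT true = false
[1.2] true OR true = true
[1] false AND true = false
[2.1] true AND false = false
[2.2.1] true OR true = true
[2.2] NOT true = false
[2] false AND false = false
[3.3] false OR false = false
[3] false OR false OR false = false
[4.1.2.1] false AND true = false
[4.1.2] NOT false = true
[4.1.3] false → true (antecedent false ⇒ implication holds) = true
[4.1] true AND true AND true = true
[4] NOT true = false
[root] false OR false OR false OR false = false
Overall: false → denied

Denied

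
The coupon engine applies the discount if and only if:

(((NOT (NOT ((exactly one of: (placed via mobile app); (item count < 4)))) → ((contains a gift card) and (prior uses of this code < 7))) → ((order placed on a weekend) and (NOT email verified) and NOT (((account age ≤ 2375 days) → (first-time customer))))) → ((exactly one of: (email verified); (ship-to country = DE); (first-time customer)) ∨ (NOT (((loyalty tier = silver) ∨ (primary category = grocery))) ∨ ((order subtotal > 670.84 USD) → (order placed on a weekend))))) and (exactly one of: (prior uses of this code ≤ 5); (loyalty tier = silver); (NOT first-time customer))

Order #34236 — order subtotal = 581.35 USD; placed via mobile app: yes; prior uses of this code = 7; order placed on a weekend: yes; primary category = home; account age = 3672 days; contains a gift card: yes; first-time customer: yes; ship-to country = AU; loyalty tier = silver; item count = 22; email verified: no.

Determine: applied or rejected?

Atomic conditions:
  placed via mobile app: yes → true
  item count < 4: 22 < 4 is false
  contains a gift card: yes → true
  prior uses of this code < 7: 7 < 7 is false
  order placed on a weekend: yes → true
  NOT email verified: no → true
  account age ≤ 2375 days: 3672 ≤ 2375 is false
  first-time customer: yes → true
  email verified: no → false
  ship-to country = DE: AU == DE is false
  loyalty tier = silver: silver == silver is true
  primary category = grocery: home == grocery is false
  order subtotal > 670.84 USD: 581.35 > 670.84 is false
  prior uses of this code ≤ 5: 7 ≤ 5 is false
  NOT first-time customer: yes → false
Combine:
[1.1.1.1.1.1] exactly-one(true, false) = true
[1.1.1.1.1] NOT true = false
[1.1.1.1] NOT false = true
[1.1.1.2] true AND false = false
[1.1.1] true → false = false
[1.1.2.3.1] false → true (antecedent false ⇒ implication holds) = true
[1.1.2.3] NOT true = false
[1.1.2] true AND true AND false = false
[1.1] false → false (antecedent false ⇒ implication holds) = true
[1.2.1] exactly-one(false, false, true) = true
[1.2.2.1.1] true OR false = true
[1.2.2.1] NOT true = false
[1.2.2.2] false → true (antecedent false ⇒ implication holds) = true
[1.2.2] false OR true = true
[1.2] true OR true = true
[1] true → true = true
[2] exactly-one(false, true, false) = true
[root] true AND true = true
Overall: true → applied

Applied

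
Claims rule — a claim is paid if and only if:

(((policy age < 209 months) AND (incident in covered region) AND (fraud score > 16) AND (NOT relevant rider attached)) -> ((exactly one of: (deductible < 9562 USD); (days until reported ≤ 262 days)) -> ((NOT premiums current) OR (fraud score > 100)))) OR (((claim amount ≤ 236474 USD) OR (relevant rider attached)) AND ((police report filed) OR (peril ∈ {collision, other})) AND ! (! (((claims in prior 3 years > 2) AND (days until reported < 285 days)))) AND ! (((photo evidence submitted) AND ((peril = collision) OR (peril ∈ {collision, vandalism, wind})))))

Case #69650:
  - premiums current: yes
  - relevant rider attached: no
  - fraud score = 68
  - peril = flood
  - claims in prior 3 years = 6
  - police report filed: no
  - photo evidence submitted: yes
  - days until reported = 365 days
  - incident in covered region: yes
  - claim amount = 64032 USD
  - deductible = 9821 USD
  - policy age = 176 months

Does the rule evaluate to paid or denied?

Atomic conditions:
  policy age < 209 months: 176 < 209 is true
  incident in covered region: yes → true
  fraud score > 16: 68 > 16 is true
  NOT relevant rider attached: no → true
  deductible < 9562 USD: 9821 < 9562 is false
  days until reported ≤ 262 days: 365 ≤ 262 is false
  NOT premiums current: yes → false
  fraud score > 100: 68 > 100 is false
  claim amount ≤ 236474 USD: 64032 ≤ 236474 is true
  relevant rider attached: no → false
  police report filed: no → false
  peril ∈ {collision, other}: flood is not in the set → false
  claims in prior 3 years > 2: 6 > 2 is true
  days until reported < 285 days: 365 < 285 is false
  photo evidence submitted: yes → true
  peril = collision: flood == collision is false
  peril ∈ {collision, vandalism, wind}: flood is not in the set → false
Combine:
[1.1] true AND true AND true AND true = true
[1.2.1] exactly-one(false, false) = false
[1.2.2] false OR false = false
[1.2] false → false (antecedent false ⇒ implication holds) = true
[1] true → true = true
[2.1] true OR false = true
[2.2] false OR false = false
[2.3.1.1] true AND false = false
[2.3.1] NOT false = true
[2.3] NOT true = false
[2.4.1.2] false OR false = false
[2.4.1] true AND false = false
[2.4] NOT false = true
[2] true AND false AND false AND true = false
[root] true OR false = true
Overall: true → paid

Paid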